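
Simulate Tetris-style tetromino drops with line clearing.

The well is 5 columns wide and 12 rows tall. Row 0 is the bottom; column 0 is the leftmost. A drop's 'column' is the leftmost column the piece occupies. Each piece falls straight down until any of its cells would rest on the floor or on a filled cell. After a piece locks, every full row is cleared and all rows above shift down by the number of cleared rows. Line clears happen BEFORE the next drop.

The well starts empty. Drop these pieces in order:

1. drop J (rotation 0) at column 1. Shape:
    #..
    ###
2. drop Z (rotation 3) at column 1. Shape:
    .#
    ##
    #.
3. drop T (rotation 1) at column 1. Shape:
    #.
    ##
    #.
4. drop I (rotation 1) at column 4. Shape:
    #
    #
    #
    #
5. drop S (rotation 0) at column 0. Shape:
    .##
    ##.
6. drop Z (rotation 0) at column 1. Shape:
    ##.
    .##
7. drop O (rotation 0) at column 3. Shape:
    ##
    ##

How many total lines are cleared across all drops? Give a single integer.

Drop 1: J rot0 at col 1 lands with bottom-row=0; cleared 0 line(s) (total 0); column heights now [0 2 1 1 0], max=2
Drop 2: Z rot3 at col 1 lands with bottom-row=2; cleared 0 line(s) (total 0); column heights now [0 4 5 1 0], max=5
Drop 3: T rot1 at col 1 lands with bottom-row=4; cleared 0 line(s) (total 0); column heights now [0 7 6 1 0], max=7
Drop 4: I rot1 at col 4 lands with bottom-row=0; cleared 0 line(s) (total 0); column heights now [0 7 6 1 4], max=7
Drop 5: S rot0 at col 0 lands with bottom-row=7; cleared 0 line(s) (total 0); column heights now [8 9 9 1 4], max=9
Drop 6: Z rot0 at col 1 lands with bottom-row=9; cleared 0 line(s) (total 0); column heights now [8 11 11 10 4], max=11
Drop 7: O rot0 at col 3 lands with bottom-row=10; cleared 0 line(s) (total 0); column heights now [8 11 11 12 12], max=12

Answer: 0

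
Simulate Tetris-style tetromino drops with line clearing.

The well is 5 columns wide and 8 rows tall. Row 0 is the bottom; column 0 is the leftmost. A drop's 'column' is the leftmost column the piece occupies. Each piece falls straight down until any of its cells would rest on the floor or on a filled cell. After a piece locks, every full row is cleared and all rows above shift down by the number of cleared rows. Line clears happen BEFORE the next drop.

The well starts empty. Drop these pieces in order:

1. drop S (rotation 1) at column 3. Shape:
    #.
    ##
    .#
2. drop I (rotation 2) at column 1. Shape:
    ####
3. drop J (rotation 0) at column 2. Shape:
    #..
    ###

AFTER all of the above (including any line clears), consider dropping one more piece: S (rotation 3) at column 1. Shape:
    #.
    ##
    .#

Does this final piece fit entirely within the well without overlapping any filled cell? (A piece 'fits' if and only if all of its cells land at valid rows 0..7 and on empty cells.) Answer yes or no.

Answer: no

Derivation:
Drop 1: S rot1 at col 3 lands with bottom-row=0; cleared 0 line(s) (total 0); column heights now [0 0 0 3 2], max=3
Drop 2: I rot2 at col 1 lands with bottom-row=3; cleared 0 line(s) (total 0); column heights now [0 4 4 4 4], max=4
Drop 3: J rot0 at col 2 lands with bottom-row=4; cleared 0 line(s) (total 0); column heights now [0 4 6 5 5], max=6
Test piece S rot3 at col 1 (width 2): heights before test = [0 4 6 5 5]; fits = False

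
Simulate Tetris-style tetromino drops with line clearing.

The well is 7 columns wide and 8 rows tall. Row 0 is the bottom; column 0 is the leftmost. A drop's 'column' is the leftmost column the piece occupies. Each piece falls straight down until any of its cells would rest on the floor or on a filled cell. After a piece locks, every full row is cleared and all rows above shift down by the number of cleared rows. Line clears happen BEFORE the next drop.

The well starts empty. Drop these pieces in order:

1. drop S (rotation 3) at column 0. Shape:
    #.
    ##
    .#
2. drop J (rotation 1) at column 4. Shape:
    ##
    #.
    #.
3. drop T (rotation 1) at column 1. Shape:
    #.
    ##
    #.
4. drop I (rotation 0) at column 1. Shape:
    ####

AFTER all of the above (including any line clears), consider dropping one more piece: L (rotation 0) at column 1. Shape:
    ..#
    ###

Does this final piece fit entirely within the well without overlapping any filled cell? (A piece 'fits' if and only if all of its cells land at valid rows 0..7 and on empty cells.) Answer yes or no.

Drop 1: S rot3 at col 0 lands with bottom-row=0; cleared 0 line(s) (total 0); column heights now [3 2 0 0 0 0 0], max=3
Drop 2: J rot1 at col 4 lands with bottom-row=0; cleared 0 line(s) (total 0); column heights now [3 2 0 0 3 3 0], max=3
Drop 3: T rot1 at col 1 lands with bottom-row=2; cleared 0 line(s) (total 0); column heights now [3 5 4 0 3 3 0], max=5
Drop 4: I rot0 at col 1 lands with bottom-row=5; cleared 0 line(s) (total 0); column heights now [3 6 6 6 6 3 0], max=6
Test piece L rot0 at col 1 (width 3): heights before test = [3 6 6 6 6 3 0]; fits = True

Answer: yes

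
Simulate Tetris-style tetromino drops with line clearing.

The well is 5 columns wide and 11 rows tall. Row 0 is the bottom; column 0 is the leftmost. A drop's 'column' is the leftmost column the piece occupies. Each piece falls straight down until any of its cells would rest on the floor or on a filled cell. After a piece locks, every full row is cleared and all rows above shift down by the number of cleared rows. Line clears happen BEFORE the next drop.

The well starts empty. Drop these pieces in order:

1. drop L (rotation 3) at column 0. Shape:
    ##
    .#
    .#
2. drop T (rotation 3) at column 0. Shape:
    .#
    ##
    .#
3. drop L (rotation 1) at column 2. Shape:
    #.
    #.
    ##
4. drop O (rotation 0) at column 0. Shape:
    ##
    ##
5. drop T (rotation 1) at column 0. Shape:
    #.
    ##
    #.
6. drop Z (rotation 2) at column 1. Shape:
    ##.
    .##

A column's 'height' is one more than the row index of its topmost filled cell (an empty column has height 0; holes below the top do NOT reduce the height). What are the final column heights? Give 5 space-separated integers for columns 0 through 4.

Answer: 11 11 11 10 0

Derivation:
Drop 1: L rot3 at col 0 lands with bottom-row=0; cleared 0 line(s) (total 0); column heights now [3 3 0 0 0], max=3
Drop 2: T rot3 at col 0 lands with bottom-row=3; cleared 0 line(s) (total 0); column heights now [5 6 0 0 0], max=6
Drop 3: L rot1 at col 2 lands with bottom-row=0; cleared 0 line(s) (total 0); column heights now [5 6 3 1 0], max=6
Drop 4: O rot0 at col 0 lands with bottom-row=6; cleared 0 line(s) (total 0); column heights now [8 8 3 1 0], max=8
Drop 5: T rot1 at col 0 lands with bottom-row=8; cleared 0 line(s) (total 0); column heights now [11 10 3 1 0], max=11
Drop 6: Z rot2 at col 1 lands with bottom-row=9; cleared 0 line(s) (total 0); column heights now [11 11 11 10 0], max=11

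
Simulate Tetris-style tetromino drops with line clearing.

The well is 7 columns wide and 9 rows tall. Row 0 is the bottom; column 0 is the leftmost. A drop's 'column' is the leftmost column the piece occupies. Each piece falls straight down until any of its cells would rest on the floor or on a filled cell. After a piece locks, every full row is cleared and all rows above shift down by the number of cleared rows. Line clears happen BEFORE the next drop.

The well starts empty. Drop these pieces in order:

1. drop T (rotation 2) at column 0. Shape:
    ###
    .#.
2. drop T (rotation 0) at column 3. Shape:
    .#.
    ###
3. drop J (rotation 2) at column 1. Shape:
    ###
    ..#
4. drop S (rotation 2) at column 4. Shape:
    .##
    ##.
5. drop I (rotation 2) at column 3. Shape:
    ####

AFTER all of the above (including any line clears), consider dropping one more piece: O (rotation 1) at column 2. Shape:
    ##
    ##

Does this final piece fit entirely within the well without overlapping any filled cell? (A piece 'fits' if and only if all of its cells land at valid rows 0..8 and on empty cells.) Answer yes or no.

Drop 1: T rot2 at col 0 lands with bottom-row=0; cleared 0 line(s) (total 0); column heights now [2 2 2 0 0 0 0], max=2
Drop 2: T rot0 at col 3 lands with bottom-row=0; cleared 0 line(s) (total 0); column heights now [2 2 2 1 2 1 0], max=2
Drop 3: J rot2 at col 1 lands with bottom-row=1; cleared 0 line(s) (total 0); column heights now [2 3 3 3 2 1 0], max=3
Drop 4: S rot2 at col 4 lands with bottom-row=2; cleared 0 line(s) (total 0); column heights now [2 3 3 3 3 4 4], max=4
Drop 5: I rot2 at col 3 lands with bottom-row=4; cleared 0 line(s) (total 0); column heights now [2 3 3 5 5 5 5], max=5
Test piece O rot1 at col 2 (width 2): heights before test = [2 3 3 5 5 5 5]; fits = True

Answer: yes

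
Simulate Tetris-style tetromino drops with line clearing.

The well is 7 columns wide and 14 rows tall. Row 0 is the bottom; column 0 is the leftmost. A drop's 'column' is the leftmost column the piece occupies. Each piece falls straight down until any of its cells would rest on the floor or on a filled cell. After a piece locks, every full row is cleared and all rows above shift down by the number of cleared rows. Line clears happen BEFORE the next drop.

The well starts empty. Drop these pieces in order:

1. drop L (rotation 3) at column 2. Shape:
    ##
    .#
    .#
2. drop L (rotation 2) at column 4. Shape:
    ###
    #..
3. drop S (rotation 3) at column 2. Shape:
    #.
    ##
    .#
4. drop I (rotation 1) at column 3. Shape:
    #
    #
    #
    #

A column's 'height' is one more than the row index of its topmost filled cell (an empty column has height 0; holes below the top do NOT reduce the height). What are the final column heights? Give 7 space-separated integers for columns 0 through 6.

Drop 1: L rot3 at col 2 lands with bottom-row=0; cleared 0 line(s) (total 0); column heights now [0 0 3 3 0 0 0], max=3
Drop 2: L rot2 at col 4 lands with bottom-row=0; cleared 0 line(s) (total 0); column heights now [0 0 3 3 2 2 2], max=3
Drop 3: S rot3 at col 2 lands with bottom-row=3; cleared 0 line(s) (total 0); column heights now [0 0 6 5 2 2 2], max=6
Drop 4: I rot1 at col 3 lands with bottom-row=5; cleared 0 line(s) (total 0); column heights now [0 0 6 9 2 2 2], max=9

Answer: 0 0 6 9 2 2 2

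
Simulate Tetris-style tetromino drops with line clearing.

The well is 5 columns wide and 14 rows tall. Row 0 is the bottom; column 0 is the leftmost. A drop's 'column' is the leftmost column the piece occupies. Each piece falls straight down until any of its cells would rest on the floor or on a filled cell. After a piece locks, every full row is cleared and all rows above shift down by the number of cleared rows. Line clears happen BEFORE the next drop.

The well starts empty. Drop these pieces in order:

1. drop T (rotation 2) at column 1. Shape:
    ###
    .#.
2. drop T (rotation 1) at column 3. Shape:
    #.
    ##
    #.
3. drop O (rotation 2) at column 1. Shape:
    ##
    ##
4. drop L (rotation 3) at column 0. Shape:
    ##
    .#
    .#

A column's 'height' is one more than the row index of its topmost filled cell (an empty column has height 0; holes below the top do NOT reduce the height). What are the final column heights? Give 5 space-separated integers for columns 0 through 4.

Answer: 7 7 4 5 4

Derivation:
Drop 1: T rot2 at col 1 lands with bottom-row=0; cleared 0 line(s) (total 0); column heights now [0 2 2 2 0], max=2
Drop 2: T rot1 at col 3 lands with bottom-row=2; cleared 0 line(s) (total 0); column heights now [0 2 2 5 4], max=5
Drop 3: O rot2 at col 1 lands with bottom-row=2; cleared 0 line(s) (total 0); column heights now [0 4 4 5 4], max=5
Drop 4: L rot3 at col 0 lands with bottom-row=4; cleared 0 line(s) (total 0); column heights now [7 7 4 5 4], max=7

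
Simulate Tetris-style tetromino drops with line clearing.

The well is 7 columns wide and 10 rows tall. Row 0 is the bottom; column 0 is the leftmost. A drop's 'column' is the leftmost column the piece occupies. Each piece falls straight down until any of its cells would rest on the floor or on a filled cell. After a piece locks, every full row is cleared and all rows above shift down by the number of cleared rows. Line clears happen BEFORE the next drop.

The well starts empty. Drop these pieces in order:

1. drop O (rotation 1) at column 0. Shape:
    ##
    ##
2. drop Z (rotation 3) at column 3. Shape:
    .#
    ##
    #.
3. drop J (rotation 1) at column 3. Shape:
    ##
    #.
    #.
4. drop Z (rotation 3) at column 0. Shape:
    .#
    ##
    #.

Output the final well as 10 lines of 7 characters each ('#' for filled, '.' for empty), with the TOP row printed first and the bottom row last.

Drop 1: O rot1 at col 0 lands with bottom-row=0; cleared 0 line(s) (total 0); column heights now [2 2 0 0 0 0 0], max=2
Drop 2: Z rot3 at col 3 lands with bottom-row=0; cleared 0 line(s) (total 0); column heights now [2 2 0 2 3 0 0], max=3
Drop 3: J rot1 at col 3 lands with bottom-row=2; cleared 0 line(s) (total 0); column heights now [2 2 0 5 5 0 0], max=5
Drop 4: Z rot3 at col 0 lands with bottom-row=2; cleared 0 line(s) (total 0); column heights now [4 5 0 5 5 0 0], max=5

Answer: .......
.......
.......
.......
.......
.#.##..
##.#...
#..##..
##.##..
##.#...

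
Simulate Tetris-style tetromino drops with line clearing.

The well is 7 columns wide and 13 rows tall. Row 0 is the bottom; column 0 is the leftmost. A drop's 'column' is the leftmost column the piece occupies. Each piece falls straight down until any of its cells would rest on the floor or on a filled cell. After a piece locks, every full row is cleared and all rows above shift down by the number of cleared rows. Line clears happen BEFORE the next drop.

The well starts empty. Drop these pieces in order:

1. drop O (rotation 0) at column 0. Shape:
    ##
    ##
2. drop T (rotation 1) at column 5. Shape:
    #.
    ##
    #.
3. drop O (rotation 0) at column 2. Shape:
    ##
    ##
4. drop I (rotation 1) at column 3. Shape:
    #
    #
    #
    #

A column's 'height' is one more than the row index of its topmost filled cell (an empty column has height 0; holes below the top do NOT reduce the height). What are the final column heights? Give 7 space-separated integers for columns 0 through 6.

Drop 1: O rot0 at col 0 lands with bottom-row=0; cleared 0 line(s) (total 0); column heights now [2 2 0 0 0 0 0], max=2
Drop 2: T rot1 at col 5 lands with bottom-row=0; cleared 0 line(s) (total 0); column heights now [2 2 0 0 0 3 2], max=3
Drop 3: O rot0 at col 2 lands with bottom-row=0; cleared 0 line(s) (total 0); column heights now [2 2 2 2 0 3 2], max=3
Drop 4: I rot1 at col 3 lands with bottom-row=2; cleared 0 line(s) (total 0); column heights now [2 2 2 6 0 3 2], max=6

Answer: 2 2 2 6 0 3 2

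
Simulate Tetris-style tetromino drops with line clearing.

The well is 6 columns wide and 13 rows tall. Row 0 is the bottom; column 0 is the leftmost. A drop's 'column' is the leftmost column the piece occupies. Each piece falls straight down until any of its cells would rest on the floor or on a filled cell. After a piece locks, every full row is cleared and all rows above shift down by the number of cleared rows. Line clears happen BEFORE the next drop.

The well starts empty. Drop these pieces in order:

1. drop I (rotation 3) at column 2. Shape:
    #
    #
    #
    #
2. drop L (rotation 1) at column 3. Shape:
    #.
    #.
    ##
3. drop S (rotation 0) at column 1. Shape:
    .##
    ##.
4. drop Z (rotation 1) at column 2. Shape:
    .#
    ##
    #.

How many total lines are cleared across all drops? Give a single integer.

Answer: 0

Derivation:
Drop 1: I rot3 at col 2 lands with bottom-row=0; cleared 0 line(s) (total 0); column heights now [0 0 4 0 0 0], max=4
Drop 2: L rot1 at col 3 lands with bottom-row=0; cleared 0 line(s) (total 0); column heights now [0 0 4 3 1 0], max=4
Drop 3: S rot0 at col 1 lands with bottom-row=4; cleared 0 line(s) (total 0); column heights now [0 5 6 6 1 0], max=6
Drop 4: Z rot1 at col 2 lands with bottom-row=6; cleared 0 line(s) (total 0); column heights now [0 5 8 9 1 0], max=9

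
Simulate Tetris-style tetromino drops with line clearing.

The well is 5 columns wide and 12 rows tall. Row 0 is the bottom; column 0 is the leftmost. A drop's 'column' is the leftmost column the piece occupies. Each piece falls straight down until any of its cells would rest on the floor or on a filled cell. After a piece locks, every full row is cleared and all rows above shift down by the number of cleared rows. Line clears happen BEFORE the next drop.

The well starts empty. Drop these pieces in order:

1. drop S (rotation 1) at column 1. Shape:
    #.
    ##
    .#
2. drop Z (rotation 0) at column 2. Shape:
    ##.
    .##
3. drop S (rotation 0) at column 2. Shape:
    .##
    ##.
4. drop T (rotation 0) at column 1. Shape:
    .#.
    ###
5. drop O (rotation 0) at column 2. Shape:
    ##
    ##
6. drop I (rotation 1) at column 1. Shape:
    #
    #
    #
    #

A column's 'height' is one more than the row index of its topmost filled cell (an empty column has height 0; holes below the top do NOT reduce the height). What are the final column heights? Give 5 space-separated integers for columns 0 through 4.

Answer: 0 10 9 9 5

Derivation:
Drop 1: S rot1 at col 1 lands with bottom-row=0; cleared 0 line(s) (total 0); column heights now [0 3 2 0 0], max=3
Drop 2: Z rot0 at col 2 lands with bottom-row=1; cleared 0 line(s) (total 0); column heights now [0 3 3 3 2], max=3
Drop 3: S rot0 at col 2 lands with bottom-row=3; cleared 0 line(s) (total 0); column heights now [0 3 4 5 5], max=5
Drop 4: T rot0 at col 1 lands with bottom-row=5; cleared 0 line(s) (total 0); column heights now [0 6 7 6 5], max=7
Drop 5: O rot0 at col 2 lands with bottom-row=7; cleared 0 line(s) (total 0); column heights now [0 6 9 9 5], max=9
Drop 6: I rot1 at col 1 lands with bottom-row=6; cleared 0 line(s) (total 0); column heights now [0 10 9 9 5], max=10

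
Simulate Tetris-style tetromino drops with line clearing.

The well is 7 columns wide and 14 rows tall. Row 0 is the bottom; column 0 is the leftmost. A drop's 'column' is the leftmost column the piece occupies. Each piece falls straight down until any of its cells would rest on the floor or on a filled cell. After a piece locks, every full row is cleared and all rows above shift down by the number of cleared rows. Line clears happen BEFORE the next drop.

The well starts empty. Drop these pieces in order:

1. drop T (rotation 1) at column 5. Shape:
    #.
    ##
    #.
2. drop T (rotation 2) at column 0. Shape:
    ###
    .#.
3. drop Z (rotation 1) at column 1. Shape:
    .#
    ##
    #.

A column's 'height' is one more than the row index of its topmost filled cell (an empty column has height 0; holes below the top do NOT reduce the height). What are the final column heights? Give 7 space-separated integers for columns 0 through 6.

Drop 1: T rot1 at col 5 lands with bottom-row=0; cleared 0 line(s) (total 0); column heights now [0 0 0 0 0 3 2], max=3
Drop 2: T rot2 at col 0 lands with bottom-row=0; cleared 0 line(s) (total 0); column heights now [2 2 2 0 0 3 2], max=3
Drop 3: Z rot1 at col 1 lands with bottom-row=2; cleared 0 line(s) (total 0); column heights now [2 4 5 0 0 3 2], max=5

Answer: 2 4 5 0 0 3 2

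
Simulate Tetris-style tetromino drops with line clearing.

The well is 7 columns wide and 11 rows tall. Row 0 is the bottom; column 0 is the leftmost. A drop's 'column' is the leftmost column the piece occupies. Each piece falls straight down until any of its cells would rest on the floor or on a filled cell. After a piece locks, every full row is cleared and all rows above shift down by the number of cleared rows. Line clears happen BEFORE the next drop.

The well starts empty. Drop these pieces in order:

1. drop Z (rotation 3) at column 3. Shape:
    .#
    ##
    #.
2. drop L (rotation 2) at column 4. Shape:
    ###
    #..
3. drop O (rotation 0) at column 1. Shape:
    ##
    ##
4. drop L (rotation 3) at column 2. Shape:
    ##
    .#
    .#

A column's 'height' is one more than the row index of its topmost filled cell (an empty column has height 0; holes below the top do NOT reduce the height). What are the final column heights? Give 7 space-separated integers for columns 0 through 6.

Drop 1: Z rot3 at col 3 lands with bottom-row=0; cleared 0 line(s) (total 0); column heights now [0 0 0 2 3 0 0], max=3
Drop 2: L rot2 at col 4 lands with bottom-row=3; cleared 0 line(s) (total 0); column heights now [0 0 0 2 5 5 5], max=5
Drop 3: O rot0 at col 1 lands with bottom-row=0; cleared 0 line(s) (total 0); column heights now [0 2 2 2 5 5 5], max=5
Drop 4: L rot3 at col 2 lands with bottom-row=2; cleared 0 line(s) (total 0); column heights now [0 2 5 5 5 5 5], max=5

Answer: 0 2 5 5 5 5 5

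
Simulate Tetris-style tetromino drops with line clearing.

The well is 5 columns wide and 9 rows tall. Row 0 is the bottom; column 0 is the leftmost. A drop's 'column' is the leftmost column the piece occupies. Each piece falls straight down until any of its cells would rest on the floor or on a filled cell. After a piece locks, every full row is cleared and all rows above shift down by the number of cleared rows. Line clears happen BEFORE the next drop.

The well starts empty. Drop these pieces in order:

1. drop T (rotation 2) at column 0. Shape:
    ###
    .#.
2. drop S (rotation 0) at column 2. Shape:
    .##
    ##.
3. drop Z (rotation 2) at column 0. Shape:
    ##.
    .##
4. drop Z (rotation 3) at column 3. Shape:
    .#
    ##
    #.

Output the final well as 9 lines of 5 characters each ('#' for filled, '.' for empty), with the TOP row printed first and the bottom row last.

Drop 1: T rot2 at col 0 lands with bottom-row=0; cleared 0 line(s) (total 0); column heights now [2 2 2 0 0], max=2
Drop 2: S rot0 at col 2 lands with bottom-row=2; cleared 0 line(s) (total 0); column heights now [2 2 3 4 4], max=4
Drop 3: Z rot2 at col 0 lands with bottom-row=3; cleared 0 line(s) (total 0); column heights now [5 5 4 4 4], max=5
Drop 4: Z rot3 at col 3 lands with bottom-row=4; cleared 0 line(s) (total 0); column heights now [5 5 4 6 7], max=7

Answer: .....
.....
....#
...##
##.#.
.####
..##.
###..
.#...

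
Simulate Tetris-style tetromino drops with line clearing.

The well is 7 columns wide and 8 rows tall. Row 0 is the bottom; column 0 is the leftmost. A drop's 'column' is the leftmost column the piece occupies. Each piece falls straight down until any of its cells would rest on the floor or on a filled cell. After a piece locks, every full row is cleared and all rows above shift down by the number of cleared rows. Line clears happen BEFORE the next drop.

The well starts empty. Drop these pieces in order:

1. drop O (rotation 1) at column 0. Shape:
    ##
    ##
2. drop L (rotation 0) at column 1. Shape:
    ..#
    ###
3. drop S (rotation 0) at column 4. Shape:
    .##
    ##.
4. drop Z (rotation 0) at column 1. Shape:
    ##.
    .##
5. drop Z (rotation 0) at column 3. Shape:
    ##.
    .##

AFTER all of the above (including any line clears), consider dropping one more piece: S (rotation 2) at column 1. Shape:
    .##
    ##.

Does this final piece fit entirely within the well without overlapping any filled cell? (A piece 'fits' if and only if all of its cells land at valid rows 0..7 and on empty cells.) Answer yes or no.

Drop 1: O rot1 at col 0 lands with bottom-row=0; cleared 0 line(s) (total 0); column heights now [2 2 0 0 0 0 0], max=2
Drop 2: L rot0 at col 1 lands with bottom-row=2; cleared 0 line(s) (total 0); column heights now [2 3 3 4 0 0 0], max=4
Drop 3: S rot0 at col 4 lands with bottom-row=0; cleared 0 line(s) (total 0); column heights now [2 3 3 4 1 2 2], max=4
Drop 4: Z rot0 at col 1 lands with bottom-row=4; cleared 0 line(s) (total 0); column heights now [2 6 6 5 1 2 2], max=6
Drop 5: Z rot0 at col 3 lands with bottom-row=4; cleared 0 line(s) (total 0); column heights now [2 6 6 6 6 5 2], max=6
Test piece S rot2 at col 1 (width 3): heights before test = [2 6 6 6 6 5 2]; fits = True

Answer: yes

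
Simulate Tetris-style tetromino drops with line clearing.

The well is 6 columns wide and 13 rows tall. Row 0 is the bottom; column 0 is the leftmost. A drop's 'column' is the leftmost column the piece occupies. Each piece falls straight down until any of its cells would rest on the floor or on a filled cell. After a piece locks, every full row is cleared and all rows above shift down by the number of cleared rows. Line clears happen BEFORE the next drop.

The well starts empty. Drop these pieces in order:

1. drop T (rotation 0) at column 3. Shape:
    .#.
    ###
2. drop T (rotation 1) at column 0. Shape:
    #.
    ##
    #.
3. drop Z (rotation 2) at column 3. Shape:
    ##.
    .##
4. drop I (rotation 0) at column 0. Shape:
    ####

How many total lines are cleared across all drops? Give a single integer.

Drop 1: T rot0 at col 3 lands with bottom-row=0; cleared 0 line(s) (total 0); column heights now [0 0 0 1 2 1], max=2
Drop 2: T rot1 at col 0 lands with bottom-row=0; cleared 0 line(s) (total 0); column heights now [3 2 0 1 2 1], max=3
Drop 3: Z rot2 at col 3 lands with bottom-row=2; cleared 0 line(s) (total 0); column heights now [3 2 0 4 4 3], max=4
Drop 4: I rot0 at col 0 lands with bottom-row=4; cleared 0 line(s) (total 0); column heights now [5 5 5 5 4 3], max=5

Answer: 0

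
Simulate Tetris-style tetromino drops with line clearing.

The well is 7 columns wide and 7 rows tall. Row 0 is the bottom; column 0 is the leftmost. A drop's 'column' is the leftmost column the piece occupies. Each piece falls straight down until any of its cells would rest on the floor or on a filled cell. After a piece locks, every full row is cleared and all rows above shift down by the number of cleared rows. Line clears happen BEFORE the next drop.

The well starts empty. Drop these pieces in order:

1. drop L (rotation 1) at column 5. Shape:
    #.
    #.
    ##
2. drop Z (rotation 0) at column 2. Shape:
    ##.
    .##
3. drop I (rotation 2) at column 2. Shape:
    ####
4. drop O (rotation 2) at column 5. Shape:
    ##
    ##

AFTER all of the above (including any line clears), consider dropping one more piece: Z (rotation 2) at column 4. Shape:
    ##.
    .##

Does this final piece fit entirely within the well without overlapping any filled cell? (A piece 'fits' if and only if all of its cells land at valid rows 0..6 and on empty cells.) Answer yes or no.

Answer: no

Derivation:
Drop 1: L rot1 at col 5 lands with bottom-row=0; cleared 0 line(s) (total 0); column heights now [0 0 0 0 0 3 1], max=3
Drop 2: Z rot0 at col 2 lands with bottom-row=0; cleared 0 line(s) (total 0); column heights now [0 0 2 2 1 3 1], max=3
Drop 3: I rot2 at col 2 lands with bottom-row=3; cleared 0 line(s) (total 0); column heights now [0 0 4 4 4 4 1], max=4
Drop 4: O rot2 at col 5 lands with bottom-row=4; cleared 0 line(s) (total 0); column heights now [0 0 4 4 4 6 6], max=6
Test piece Z rot2 at col 4 (width 3): heights before test = [0 0 4 4 4 6 6]; fits = False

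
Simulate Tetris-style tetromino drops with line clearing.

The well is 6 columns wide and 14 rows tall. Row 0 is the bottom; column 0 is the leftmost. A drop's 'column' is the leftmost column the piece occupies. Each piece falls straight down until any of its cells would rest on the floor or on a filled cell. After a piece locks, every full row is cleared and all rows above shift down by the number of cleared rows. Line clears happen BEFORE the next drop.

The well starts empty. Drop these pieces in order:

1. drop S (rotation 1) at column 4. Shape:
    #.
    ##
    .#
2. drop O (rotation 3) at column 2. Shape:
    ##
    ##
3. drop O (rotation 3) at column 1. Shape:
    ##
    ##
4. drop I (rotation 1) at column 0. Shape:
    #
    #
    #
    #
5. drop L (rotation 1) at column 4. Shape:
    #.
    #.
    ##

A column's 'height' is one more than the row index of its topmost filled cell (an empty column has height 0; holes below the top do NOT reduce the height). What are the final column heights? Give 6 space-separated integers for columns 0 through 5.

Answer: 4 4 4 2 6 4

Derivation:
Drop 1: S rot1 at col 4 lands with bottom-row=0; cleared 0 line(s) (total 0); column heights now [0 0 0 0 3 2], max=3
Drop 2: O rot3 at col 2 lands with bottom-row=0; cleared 0 line(s) (total 0); column heights now [0 0 2 2 3 2], max=3
Drop 3: O rot3 at col 1 lands with bottom-row=2; cleared 0 line(s) (total 0); column heights now [0 4 4 2 3 2], max=4
Drop 4: I rot1 at col 0 lands with bottom-row=0; cleared 0 line(s) (total 0); column heights now [4 4 4 2 3 2], max=4
Drop 5: L rot1 at col 4 lands with bottom-row=3; cleared 0 line(s) (total 0); column heights now [4 4 4 2 6 4], max=6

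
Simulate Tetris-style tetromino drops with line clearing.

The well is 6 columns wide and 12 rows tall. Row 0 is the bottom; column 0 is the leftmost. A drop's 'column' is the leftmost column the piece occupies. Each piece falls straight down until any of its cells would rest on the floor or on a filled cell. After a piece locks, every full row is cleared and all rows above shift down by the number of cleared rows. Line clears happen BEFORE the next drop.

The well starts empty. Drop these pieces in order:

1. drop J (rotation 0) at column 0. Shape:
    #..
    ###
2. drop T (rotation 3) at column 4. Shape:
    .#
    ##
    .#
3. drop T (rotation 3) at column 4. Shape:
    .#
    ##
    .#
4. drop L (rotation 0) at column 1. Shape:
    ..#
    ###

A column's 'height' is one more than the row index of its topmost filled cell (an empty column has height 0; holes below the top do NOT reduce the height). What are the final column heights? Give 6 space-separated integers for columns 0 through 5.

Drop 1: J rot0 at col 0 lands with bottom-row=0; cleared 0 line(s) (total 0); column heights now [2 1 1 0 0 0], max=2
Drop 2: T rot3 at col 4 lands with bottom-row=0; cleared 0 line(s) (total 0); column heights now [2 1 1 0 2 3], max=3
Drop 3: T rot3 at col 4 lands with bottom-row=3; cleared 0 line(s) (total 0); column heights now [2 1 1 0 5 6], max=6
Drop 4: L rot0 at col 1 lands with bottom-row=1; cleared 1 line(s) (total 1); column heights now [1 1 1 2 4 5], max=5

Answer: 1 1 1 2 4 5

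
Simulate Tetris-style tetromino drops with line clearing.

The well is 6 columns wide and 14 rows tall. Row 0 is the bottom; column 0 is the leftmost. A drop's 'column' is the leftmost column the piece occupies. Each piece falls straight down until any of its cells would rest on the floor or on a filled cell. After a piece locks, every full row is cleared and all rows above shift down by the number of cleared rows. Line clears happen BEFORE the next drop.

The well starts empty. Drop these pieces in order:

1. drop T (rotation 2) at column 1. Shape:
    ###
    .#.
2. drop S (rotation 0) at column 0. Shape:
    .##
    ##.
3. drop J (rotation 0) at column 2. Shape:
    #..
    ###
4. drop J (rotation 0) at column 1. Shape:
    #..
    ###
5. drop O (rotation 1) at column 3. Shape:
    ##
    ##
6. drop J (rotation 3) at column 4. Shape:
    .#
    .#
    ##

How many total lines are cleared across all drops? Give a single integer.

Answer: 0

Derivation:
Drop 1: T rot2 at col 1 lands with bottom-row=0; cleared 0 line(s) (total 0); column heights now [0 2 2 2 0 0], max=2
Drop 2: S rot0 at col 0 lands with bottom-row=2; cleared 0 line(s) (total 0); column heights now [3 4 4 2 0 0], max=4
Drop 3: J rot0 at col 2 lands with bottom-row=4; cleared 0 line(s) (total 0); column heights now [3 4 6 5 5 0], max=6
Drop 4: J rot0 at col 1 lands with bottom-row=6; cleared 0 line(s) (total 0); column heights now [3 8 7 7 5 0], max=8
Drop 5: O rot1 at col 3 lands with bottom-row=7; cleared 0 line(s) (total 0); column heights now [3 8 7 9 9 0], max=9
Drop 6: J rot3 at col 4 lands with bottom-row=9; cleared 0 line(s) (total 0); column heights now [3 8 7 9 10 12], max=12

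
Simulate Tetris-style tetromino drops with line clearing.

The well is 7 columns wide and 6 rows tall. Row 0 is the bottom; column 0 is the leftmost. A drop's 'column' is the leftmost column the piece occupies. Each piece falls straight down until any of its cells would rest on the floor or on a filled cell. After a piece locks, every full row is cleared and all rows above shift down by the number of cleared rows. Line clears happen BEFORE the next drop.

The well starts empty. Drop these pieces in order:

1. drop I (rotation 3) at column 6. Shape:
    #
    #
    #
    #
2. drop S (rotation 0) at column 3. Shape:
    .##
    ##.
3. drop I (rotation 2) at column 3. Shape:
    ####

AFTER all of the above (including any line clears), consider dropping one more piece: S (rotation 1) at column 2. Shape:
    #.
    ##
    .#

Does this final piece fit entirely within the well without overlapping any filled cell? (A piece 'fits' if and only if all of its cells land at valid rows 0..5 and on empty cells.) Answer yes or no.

Drop 1: I rot3 at col 6 lands with bottom-row=0; cleared 0 line(s) (total 0); column heights now [0 0 0 0 0 0 4], max=4
Drop 2: S rot0 at col 3 lands with bottom-row=0; cleared 0 line(s) (total 0); column heights now [0 0 0 1 2 2 4], max=4
Drop 3: I rot2 at col 3 lands with bottom-row=4; cleared 0 line(s) (total 0); column heights now [0 0 0 5 5 5 5], max=5
Test piece S rot1 at col 2 (width 2): heights before test = [0 0 0 5 5 5 5]; fits = False

Answer: no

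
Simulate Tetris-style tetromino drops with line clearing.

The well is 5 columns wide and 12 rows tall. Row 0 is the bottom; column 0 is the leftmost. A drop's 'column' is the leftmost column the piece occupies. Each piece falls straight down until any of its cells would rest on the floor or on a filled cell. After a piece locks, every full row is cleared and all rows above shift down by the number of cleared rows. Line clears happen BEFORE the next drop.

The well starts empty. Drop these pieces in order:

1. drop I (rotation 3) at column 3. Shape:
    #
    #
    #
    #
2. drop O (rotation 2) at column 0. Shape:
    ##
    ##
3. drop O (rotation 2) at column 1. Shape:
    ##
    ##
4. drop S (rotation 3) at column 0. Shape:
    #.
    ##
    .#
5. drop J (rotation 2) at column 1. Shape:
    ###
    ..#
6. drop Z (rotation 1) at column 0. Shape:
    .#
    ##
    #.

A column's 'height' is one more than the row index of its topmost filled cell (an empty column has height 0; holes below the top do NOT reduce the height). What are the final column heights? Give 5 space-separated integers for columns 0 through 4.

Answer: 9 10 7 7 0

Derivation:
Drop 1: I rot3 at col 3 lands with bottom-row=0; cleared 0 line(s) (total 0); column heights now [0 0 0 4 0], max=4
Drop 2: O rot2 at col 0 lands with bottom-row=0; cleared 0 line(s) (total 0); column heights now [2 2 0 4 0], max=4
Drop 3: O rot2 at col 1 lands with bottom-row=2; cleared 0 line(s) (total 0); column heights now [2 4 4 4 0], max=4
Drop 4: S rot3 at col 0 lands with bottom-row=4; cleared 0 line(s) (total 0); column heights now [7 6 4 4 0], max=7
Drop 5: J rot2 at col 1 lands with bottom-row=5; cleared 0 line(s) (total 0); column heights now [7 7 7 7 0], max=7
Drop 6: Z rot1 at col 0 lands with bottom-row=7; cleared 0 line(s) (total 0); column heights now [9 10 7 7 0], max=10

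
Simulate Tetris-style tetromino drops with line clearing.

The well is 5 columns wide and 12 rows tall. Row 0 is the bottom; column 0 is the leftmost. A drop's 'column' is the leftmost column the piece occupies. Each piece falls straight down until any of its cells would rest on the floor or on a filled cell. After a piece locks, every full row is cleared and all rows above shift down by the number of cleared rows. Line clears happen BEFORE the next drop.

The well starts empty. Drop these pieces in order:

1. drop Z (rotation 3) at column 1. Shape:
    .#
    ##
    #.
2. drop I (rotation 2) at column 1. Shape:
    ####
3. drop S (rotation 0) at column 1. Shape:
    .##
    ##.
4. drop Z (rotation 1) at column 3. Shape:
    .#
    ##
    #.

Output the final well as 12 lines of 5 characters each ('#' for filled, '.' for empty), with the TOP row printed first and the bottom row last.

Drop 1: Z rot3 at col 1 lands with bottom-row=0; cleared 0 line(s) (total 0); column heights now [0 2 3 0 0], max=3
Drop 2: I rot2 at col 1 lands with bottom-row=3; cleared 0 line(s) (total 0); column heights now [0 4 4 4 4], max=4
Drop 3: S rot0 at col 1 lands with bottom-row=4; cleared 0 line(s) (total 0); column heights now [0 5 6 6 4], max=6
Drop 4: Z rot1 at col 3 lands with bottom-row=6; cleared 0 line(s) (total 0); column heights now [0 5 6 8 9], max=9

Answer: .....
.....
.....
....#
...##
...#.
..##.
.##..
.####
..#..
.##..
.#...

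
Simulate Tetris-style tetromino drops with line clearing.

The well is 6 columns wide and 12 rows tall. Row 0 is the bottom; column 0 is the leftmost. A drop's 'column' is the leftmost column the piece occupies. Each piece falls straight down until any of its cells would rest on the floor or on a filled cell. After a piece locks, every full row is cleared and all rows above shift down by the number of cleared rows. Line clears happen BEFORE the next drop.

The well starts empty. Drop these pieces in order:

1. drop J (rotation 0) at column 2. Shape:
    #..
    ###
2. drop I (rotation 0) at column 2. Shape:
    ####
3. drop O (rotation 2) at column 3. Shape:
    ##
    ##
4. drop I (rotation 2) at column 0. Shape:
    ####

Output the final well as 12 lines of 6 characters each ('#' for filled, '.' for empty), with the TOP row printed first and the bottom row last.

Answer: ......
......
......
......
......
......
####..
...##.
...##.
..####
..#...
..###.

Derivation:
Drop 1: J rot0 at col 2 lands with bottom-row=0; cleared 0 line(s) (total 0); column heights now [0 0 2 1 1 0], max=2
Drop 2: I rot0 at col 2 lands with bottom-row=2; cleared 0 line(s) (total 0); column heights now [0 0 3 3 3 3], max=3
Drop 3: O rot2 at col 3 lands with bottom-row=3; cleared 0 line(s) (total 0); column heights now [0 0 3 5 5 3], max=5
Drop 4: I rot2 at col 0 lands with bottom-row=5; cleared 0 line(s) (total 0); column heights now [6 6 6 6 5 3], max=6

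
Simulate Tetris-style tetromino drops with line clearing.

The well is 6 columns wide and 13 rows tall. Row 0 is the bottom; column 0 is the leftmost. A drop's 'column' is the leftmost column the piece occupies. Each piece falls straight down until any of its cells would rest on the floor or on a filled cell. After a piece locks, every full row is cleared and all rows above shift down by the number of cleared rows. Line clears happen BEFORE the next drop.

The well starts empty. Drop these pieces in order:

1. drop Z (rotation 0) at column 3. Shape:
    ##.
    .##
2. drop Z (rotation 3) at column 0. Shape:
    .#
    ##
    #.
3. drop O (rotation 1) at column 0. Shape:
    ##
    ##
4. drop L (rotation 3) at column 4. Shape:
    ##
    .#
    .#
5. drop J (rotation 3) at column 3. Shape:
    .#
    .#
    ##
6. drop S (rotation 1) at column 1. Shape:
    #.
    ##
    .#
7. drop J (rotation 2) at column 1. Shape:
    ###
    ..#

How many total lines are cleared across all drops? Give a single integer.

Drop 1: Z rot0 at col 3 lands with bottom-row=0; cleared 0 line(s) (total 0); column heights now [0 0 0 2 2 1], max=2
Drop 2: Z rot3 at col 0 lands with bottom-row=0; cleared 0 line(s) (total 0); column heights now [2 3 0 2 2 1], max=3
Drop 3: O rot1 at col 0 lands with bottom-row=3; cleared 0 line(s) (total 0); column heights now [5 5 0 2 2 1], max=5
Drop 4: L rot3 at col 4 lands with bottom-row=1; cleared 0 line(s) (total 0); column heights now [5 5 0 2 4 4], max=5
Drop 5: J rot3 at col 3 lands with bottom-row=4; cleared 0 line(s) (total 0); column heights now [5 5 0 5 7 4], max=7
Drop 6: S rot1 at col 1 lands with bottom-row=4; cleared 0 line(s) (total 0); column heights now [5 7 6 5 7 4], max=7
Drop 7: J rot2 at col 1 lands with bottom-row=6; cleared 0 line(s) (total 0); column heights now [5 8 8 8 7 4], max=8

Answer: 0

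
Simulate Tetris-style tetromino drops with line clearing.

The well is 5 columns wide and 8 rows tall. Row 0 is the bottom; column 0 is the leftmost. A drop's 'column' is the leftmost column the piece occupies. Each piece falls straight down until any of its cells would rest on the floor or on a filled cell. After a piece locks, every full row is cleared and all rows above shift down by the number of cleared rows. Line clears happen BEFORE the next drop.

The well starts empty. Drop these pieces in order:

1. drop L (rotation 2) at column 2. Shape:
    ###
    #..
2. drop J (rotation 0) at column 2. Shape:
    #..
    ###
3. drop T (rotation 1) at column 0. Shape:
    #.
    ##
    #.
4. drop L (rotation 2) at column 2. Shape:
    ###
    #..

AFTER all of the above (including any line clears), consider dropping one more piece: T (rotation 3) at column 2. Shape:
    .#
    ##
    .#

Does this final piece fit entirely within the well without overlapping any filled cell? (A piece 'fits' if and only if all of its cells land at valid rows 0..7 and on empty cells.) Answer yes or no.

Drop 1: L rot2 at col 2 lands with bottom-row=0; cleared 0 line(s) (total 0); column heights now [0 0 2 2 2], max=2
Drop 2: J rot0 at col 2 lands with bottom-row=2; cleared 0 line(s) (total 0); column heights now [0 0 4 3 3], max=4
Drop 3: T rot1 at col 0 lands with bottom-row=0; cleared 1 line(s) (total 1); column heights now [2 0 3 2 2], max=3
Drop 4: L rot2 at col 2 lands with bottom-row=3; cleared 0 line(s) (total 1); column heights now [2 0 5 5 5], max=5
Test piece T rot3 at col 2 (width 2): heights before test = [2 0 5 5 5]; fits = True

Answer: yes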